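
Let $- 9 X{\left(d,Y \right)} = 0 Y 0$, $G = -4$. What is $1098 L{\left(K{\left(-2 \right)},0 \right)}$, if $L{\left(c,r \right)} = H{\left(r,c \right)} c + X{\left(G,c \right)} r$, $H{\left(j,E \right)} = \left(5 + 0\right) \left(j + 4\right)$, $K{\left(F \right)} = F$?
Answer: $-43920$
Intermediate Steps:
$H{\left(j,E \right)} = 20 + 5 j$ ($H{\left(j,E \right)} = 5 \left(4 + j\right) = 20 + 5 j$)
$X{\left(d,Y \right)} = 0$ ($X{\left(d,Y \right)} = - \frac{0 Y 0}{9} = - \frac{0 \cdot 0}{9} = \left(- \frac{1}{9}\right) 0 = 0$)
$L{\left(c,r \right)} = c \left(20 + 5 r\right)$ ($L{\left(c,r \right)} = \left(20 + 5 r\right) c + 0 r = c \left(20 + 5 r\right) + 0 = c \left(20 + 5 r\right)$)
$1098 L{\left(K{\left(-2 \right)},0 \right)} = 1098 \cdot 5 \left(-2\right) \left(4 + 0\right) = 1098 \cdot 5 \left(-2\right) 4 = 1098 \left(-40\right) = -43920$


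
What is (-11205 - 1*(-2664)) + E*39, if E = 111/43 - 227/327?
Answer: -39686699/4687 ≈ -8467.4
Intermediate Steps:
E = 26536/14061 (E = 111*(1/43) - 227*1/327 = 111/43 - 227/327 = 26536/14061 ≈ 1.8872)
(-11205 - 1*(-2664)) + E*39 = (-11205 - 1*(-2664)) + (26536/14061)*39 = (-11205 + 2664) + 344968/4687 = -8541 + 344968/4687 = -39686699/4687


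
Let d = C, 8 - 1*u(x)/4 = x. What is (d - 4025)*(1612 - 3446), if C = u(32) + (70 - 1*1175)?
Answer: 9584484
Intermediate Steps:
u(x) = 32 - 4*x
C = -1201 (C = (32 - 4*32) + (70 - 1*1175) = (32 - 128) + (70 - 1175) = -96 - 1105 = -1201)
d = -1201
(d - 4025)*(1612 - 3446) = (-1201 - 4025)*(1612 - 3446) = -5226*(-1834) = 9584484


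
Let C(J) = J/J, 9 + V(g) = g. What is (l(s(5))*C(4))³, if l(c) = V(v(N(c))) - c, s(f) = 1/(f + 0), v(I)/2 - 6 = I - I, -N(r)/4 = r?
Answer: 2744/125 ≈ 21.952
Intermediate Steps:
N(r) = -4*r
v(I) = 12 (v(I) = 12 + 2*(I - I) = 12 + 2*0 = 12 + 0 = 12)
V(g) = -9 + g
C(J) = 1
s(f) = 1/f
l(c) = 3 - c (l(c) = (-9 + 12) - c = 3 - c)
(l(s(5))*C(4))³ = ((3 - 1/5)*1)³ = ((3 - 1*⅕)*1)³ = ((3 - ⅕)*1)³ = ((14/5)*1)³ = (14/5)³ = 2744/125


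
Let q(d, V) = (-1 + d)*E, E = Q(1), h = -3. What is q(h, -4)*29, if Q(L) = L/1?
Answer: -116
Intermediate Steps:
Q(L) = L (Q(L) = L*1 = L)
E = 1
q(d, V) = -1 + d (q(d, V) = (-1 + d)*1 = -1 + d)
q(h, -4)*29 = (-1 - 3)*29 = -4*29 = -116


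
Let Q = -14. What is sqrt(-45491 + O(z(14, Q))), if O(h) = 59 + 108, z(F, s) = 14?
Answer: 6*I*sqrt(1259) ≈ 212.89*I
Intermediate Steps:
O(h) = 167
sqrt(-45491 + O(z(14, Q))) = sqrt(-45491 + 167) = sqrt(-45324) = 6*I*sqrt(1259)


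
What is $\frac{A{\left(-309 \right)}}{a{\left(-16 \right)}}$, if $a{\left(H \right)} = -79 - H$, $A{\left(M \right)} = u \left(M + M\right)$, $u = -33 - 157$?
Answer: $- \frac{39140}{21} \approx -1863.8$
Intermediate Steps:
$u = -190$
$A{\left(M \right)} = - 380 M$ ($A{\left(M \right)} = - 190 \left(M + M\right) = - 190 \cdot 2 M = - 380 M$)
$\frac{A{\left(-309 \right)}}{a{\left(-16 \right)}} = \frac{\left(-380\right) \left(-309\right)}{-79 - -16} = \frac{117420}{-79 + 16} = \frac{117420}{-63} = 117420 \left(- \frac{1}{63}\right) = - \frac{39140}{21}$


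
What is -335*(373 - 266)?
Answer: -35845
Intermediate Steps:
-335*(373 - 266) = -335*107 = -35845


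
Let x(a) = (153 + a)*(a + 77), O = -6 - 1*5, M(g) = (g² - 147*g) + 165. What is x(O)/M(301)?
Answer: 852/4229 ≈ 0.20147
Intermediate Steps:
M(g) = 165 + g² - 147*g
O = -11 (O = -6 - 5 = -11)
x(a) = (77 + a)*(153 + a) (x(a) = (153 + a)*(77 + a) = (77 + a)*(153 + a))
x(O)/M(301) = (11781 + (-11)² + 230*(-11))/(165 + 301² - 147*301) = (11781 + 121 - 2530)/(165 + 90601 - 44247) = 9372/46519 = 9372*(1/46519) = 852/4229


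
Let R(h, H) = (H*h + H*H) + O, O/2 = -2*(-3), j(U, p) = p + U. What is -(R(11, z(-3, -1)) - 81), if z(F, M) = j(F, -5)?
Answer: 93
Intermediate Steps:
j(U, p) = U + p
z(F, M) = -5 + F (z(F, M) = F - 5 = -5 + F)
O = 12 (O = 2*(-2*(-3)) = 2*6 = 12)
R(h, H) = 12 + H² + H*h (R(h, H) = (H*h + H*H) + 12 = (H*h + H²) + 12 = (H² + H*h) + 12 = 12 + H² + H*h)
-(R(11, z(-3, -1)) - 81) = -((12 + (-5 - 3)² + (-5 - 3)*11) - 81) = -((12 + (-8)² - 8*11) - 81) = -((12 + 64 - 88) - 81) = -(-12 - 81) = -1*(-93) = 93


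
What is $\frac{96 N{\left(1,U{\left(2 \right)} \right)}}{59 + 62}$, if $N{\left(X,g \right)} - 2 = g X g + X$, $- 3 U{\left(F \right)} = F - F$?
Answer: $\frac{288}{121} \approx 2.3802$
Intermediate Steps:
$U{\left(F \right)} = 0$ ($U{\left(F \right)} = - \frac{F - F}{3} = \left(- \frac{1}{3}\right) 0 = 0$)
$N{\left(X,g \right)} = 2 + X + X g^{2}$ ($N{\left(X,g \right)} = 2 + \left(g X g + X\right) = 2 + \left(X g g + X\right) = 2 + \left(X g^{2} + X\right) = 2 + \left(X + X g^{2}\right) = 2 + X + X g^{2}$)
$\frac{96 N{\left(1,U{\left(2 \right)} \right)}}{59 + 62} = \frac{96 \left(2 + 1 + 1 \cdot 0^{2}\right)}{59 + 62} = \frac{96 \left(2 + 1 + 1 \cdot 0\right)}{121} = 96 \left(2 + 1 + 0\right) \frac{1}{121} = 96 \cdot 3 \cdot \frac{1}{121} = 288 \cdot \frac{1}{121} = \frac{288}{121}$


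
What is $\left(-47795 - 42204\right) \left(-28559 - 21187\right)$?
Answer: $4477090254$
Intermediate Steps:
$\left(-47795 - 42204\right) \left(-28559 - 21187\right) = \left(-89999\right) \left(-49746\right) = 4477090254$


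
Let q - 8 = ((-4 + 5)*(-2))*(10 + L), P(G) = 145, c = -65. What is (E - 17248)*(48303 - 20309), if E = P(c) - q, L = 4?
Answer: -478221502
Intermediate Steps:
q = -20 (q = 8 + ((-4 + 5)*(-2))*(10 + 4) = 8 + (1*(-2))*14 = 8 - 2*14 = 8 - 28 = -20)
E = 165 (E = 145 - 1*(-20) = 145 + 20 = 165)
(E - 17248)*(48303 - 20309) = (165 - 17248)*(48303 - 20309) = -17083*27994 = -478221502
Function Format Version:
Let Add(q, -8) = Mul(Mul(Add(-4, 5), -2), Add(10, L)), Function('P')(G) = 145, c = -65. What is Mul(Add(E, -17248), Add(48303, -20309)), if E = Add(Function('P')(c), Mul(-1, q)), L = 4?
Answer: -478221502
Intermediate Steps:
q = -20 (q = Add(8, Mul(Mul(Add(-4, 5), -2), Add(10, 4))) = Add(8, Mul(Mul(1, -2), 14)) = Add(8, Mul(-2, 14)) = Add(8, -28) = -20)
E = 165 (E = Add(145, Mul(-1, -20)) = Add(145, 20) = 165)
Mul(Add(E, -17248), Add(48303, -20309)) = Mul(Add(165, -17248), Add(48303, -20309)) = Mul(-17083, 27994) = -478221502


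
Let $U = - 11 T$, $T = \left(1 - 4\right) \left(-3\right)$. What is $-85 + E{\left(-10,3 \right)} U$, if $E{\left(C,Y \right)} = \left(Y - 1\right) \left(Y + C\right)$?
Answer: $1301$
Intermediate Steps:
$T = 9$ ($T = \left(-3\right) \left(-3\right) = 9$)
$E{\left(C,Y \right)} = \left(-1 + Y\right) \left(C + Y\right)$
$U = -99$ ($U = \left(-11\right) 9 = -99$)
$-85 + E{\left(-10,3 \right)} U = -85 + \left(3^{2} - -10 - 3 - 30\right) \left(-99\right) = -85 + \left(9 + 10 - 3 - 30\right) \left(-99\right) = -85 - -1386 = -85 + 1386 = 1301$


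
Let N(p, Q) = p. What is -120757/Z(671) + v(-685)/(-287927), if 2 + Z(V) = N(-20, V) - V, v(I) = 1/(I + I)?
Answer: 6804829287589/39051539010 ≈ 174.25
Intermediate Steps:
v(I) = 1/(2*I)
Z(V) = -22 - V (Z(V) = -2 + (-20 - V) = -22 - V)
-120757/Z(671) + v(-685)/(-287927) = -120757/(-22 - 1*671) + ((½)/(-685))/(-287927) = -120757/(-22 - 671) + ((½)*(-1/685))*(-1/287927) = -120757/(-693) - 1/1370*(-1/287927) = -120757*(-1/693) + 1/394459990 = 17251/99 + 1/394459990 = 6804829287589/39051539010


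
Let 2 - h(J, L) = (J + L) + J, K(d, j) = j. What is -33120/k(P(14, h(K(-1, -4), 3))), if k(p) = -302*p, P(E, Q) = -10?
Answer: -1656/151 ≈ -10.967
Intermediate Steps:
h(J, L) = 2 - L - 2*J (h(J, L) = 2 - ((J + L) + J) = 2 - (L + 2*J) = 2 + (-L - 2*J) = 2 - L - 2*J)
k(p) = -302*p
-33120/k(P(14, h(K(-1, -4), 3))) = -33120/((-302*(-10))) = -33120/3020 = -33120*1/3020 = -1656/151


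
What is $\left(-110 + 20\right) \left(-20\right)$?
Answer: $1800$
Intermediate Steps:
$\left(-110 + 20\right) \left(-20\right) = \left(-90\right) \left(-20\right) = 1800$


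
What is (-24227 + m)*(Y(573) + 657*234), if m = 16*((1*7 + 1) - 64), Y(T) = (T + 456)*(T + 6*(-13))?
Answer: -16658885439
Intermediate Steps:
Y(T) = (-78 + T)*(456 + T) (Y(T) = (456 + T)*(T - 78) = (456 + T)*(-78 + T) = (-78 + T)*(456 + T))
m = -896 (m = 16*((7 + 1) - 64) = 16*(8 - 64) = 16*(-56) = -896)
(-24227 + m)*(Y(573) + 657*234) = (-24227 - 896)*((-35568 + 573² + 378*573) + 657*234) = -25123*((-35568 + 328329 + 216594) + 153738) = -25123*(509355 + 153738) = -25123*663093 = -16658885439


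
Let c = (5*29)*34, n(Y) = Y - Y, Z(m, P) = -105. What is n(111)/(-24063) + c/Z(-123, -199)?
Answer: -986/21 ≈ -46.952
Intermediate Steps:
n(Y) = 0
c = 4930 (c = 145*34 = 4930)
n(111)/(-24063) + c/Z(-123, -199) = 0/(-24063) + 4930/(-105) = 0*(-1/24063) + 4930*(-1/105) = 0 - 986/21 = -986/21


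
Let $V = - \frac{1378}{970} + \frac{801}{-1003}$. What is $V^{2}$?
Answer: $\frac{1165432520704}{236638467025} \approx 4.9249$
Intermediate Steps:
$V = - \frac{1079552}{486455}$ ($V = \left(-1378\right) \frac{1}{970} + 801 \left(- \frac{1}{1003}\right) = - \frac{689}{485} - \frac{801}{1003} = - \frac{1079552}{486455} \approx -2.2192$)
$V^{2} = \left(- \frac{1079552}{486455}\right)^{2} = \frac{1165432520704}{236638467025}$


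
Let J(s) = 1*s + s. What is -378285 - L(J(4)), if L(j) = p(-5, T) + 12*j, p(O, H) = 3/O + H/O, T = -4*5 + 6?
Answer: -1891916/5 ≈ -3.7838e+5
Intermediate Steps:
T = -14 (T = -20 + 6 = -14)
J(s) = 2*s (J(s) = s + s = 2*s)
L(j) = 11/5 + 12*j (L(j) = (3 - 14)/(-5) + 12*j = -⅕*(-11) + 12*j = 11/5 + 12*j)
-378285 - L(J(4)) = -378285 - (11/5 + 12*(2*4)) = -378285 - (11/5 + 12*8) = -378285 - (11/5 + 96) = -378285 - 1*491/5 = -378285 - 491/5 = -1891916/5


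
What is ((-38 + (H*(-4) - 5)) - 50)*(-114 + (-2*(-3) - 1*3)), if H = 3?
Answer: 11655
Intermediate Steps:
((-38 + (H*(-4) - 5)) - 50)*(-114 + (-2*(-3) - 1*3)) = ((-38 + (3*(-4) - 5)) - 50)*(-114 + (-2*(-3) - 1*3)) = ((-38 + (-12 - 5)) - 50)*(-114 + (6 - 3)) = ((-38 - 17) - 50)*(-114 + 3) = (-55 - 50)*(-111) = -105*(-111) = 11655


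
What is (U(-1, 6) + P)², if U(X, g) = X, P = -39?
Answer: 1600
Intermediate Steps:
(U(-1, 6) + P)² = (-1 - 39)² = (-40)² = 1600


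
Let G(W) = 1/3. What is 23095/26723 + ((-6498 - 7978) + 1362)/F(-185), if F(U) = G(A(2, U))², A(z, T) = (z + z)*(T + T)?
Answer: -3153985703/26723 ≈ -1.1803e+5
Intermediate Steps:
A(z, T) = 4*T*z (A(z, T) = (2*z)*(2*T) = 4*T*z)
G(W) = ⅓
F(U) = ⅑ (F(U) = (⅓)² = ⅑)
23095/26723 + ((-6498 - 7978) + 1362)/F(-185) = 23095/26723 + ((-6498 - 7978) + 1362)/(⅑) = 23095*(1/26723) + (-14476 + 1362)*9 = 23095/26723 - 13114*9 = 23095/26723 - 118026 = -3153985703/26723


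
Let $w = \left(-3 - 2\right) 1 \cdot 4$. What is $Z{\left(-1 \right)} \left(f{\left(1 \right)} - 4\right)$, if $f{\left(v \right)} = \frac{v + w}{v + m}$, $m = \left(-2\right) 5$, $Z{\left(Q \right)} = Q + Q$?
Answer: $\frac{34}{9} \approx 3.7778$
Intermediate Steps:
$Z{\left(Q \right)} = 2 Q$
$m = -10$
$w = -20$ ($w = \left(-3 - 2\right) 1 \cdot 4 = \left(-5\right) 1 \cdot 4 = \left(-5\right) 4 = -20$)
$f{\left(v \right)} = \frac{-20 + v}{-10 + v}$ ($f{\left(v \right)} = \frac{v - 20}{v - 10} = \frac{-20 + v}{-10 + v}$)
$Z{\left(-1 \right)} \left(f{\left(1 \right)} - 4\right) = 2 \left(-1\right) \left(\frac{-20 + 1}{-10 + 1} - 4\right) = - 2 \left(\frac{1}{-9} \left(-19\right) - 4\right) = - 2 \left(\left(- \frac{1}{9}\right) \left(-19\right) - 4\right) = - 2 \left(\frac{19}{9} - 4\right) = \left(-2\right) \left(- \frac{17}{9}\right) = \frac{34}{9}$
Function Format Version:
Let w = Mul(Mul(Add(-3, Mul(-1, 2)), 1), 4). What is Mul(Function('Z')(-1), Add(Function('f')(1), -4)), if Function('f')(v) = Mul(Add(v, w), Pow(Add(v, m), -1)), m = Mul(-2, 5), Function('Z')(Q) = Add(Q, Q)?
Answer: Rational(34, 9) ≈ 3.7778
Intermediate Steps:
Function('Z')(Q) = Mul(2, Q)
m = -10
w = -20 (w = Mul(Mul(Add(-3, -2), 1), 4) = Mul(Mul(-5, 1), 4) = Mul(-5, 4) = -20)
Function('f')(v) = Mul(Pow(Add(-10, v), -1), Add(-20, v)) (Function('f')(v) = Mul(Add(v, -20), Pow(Add(v, -10), -1)) = Mul(Add(-20, v), Pow(Add(-10, v), -1)) = Mul(Pow(Add(-10, v), -1), Add(-20, v)))
Mul(Function('Z')(-1), Add(Function('f')(1), -4)) = Mul(Mul(2, -1), Add(Mul(Pow(Add(-10, 1), -1), Add(-20, 1)), -4)) = Mul(-2, Add(Mul(Pow(-9, -1), -19), -4)) = Mul(-2, Add(Mul(Rational(-1, 9), -19), -4)) = Mul(-2, Add(Rational(19, 9), -4)) = Mul(-2, Rational(-17, 9)) = Rational(34, 9)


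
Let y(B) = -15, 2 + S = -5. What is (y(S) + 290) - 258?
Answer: 17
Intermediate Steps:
S = -7 (S = -2 - 5 = -7)
(y(S) + 290) - 258 = (-15 + 290) - 258 = 275 - 258 = 17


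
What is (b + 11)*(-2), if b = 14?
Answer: -50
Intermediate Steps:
(b + 11)*(-2) = (14 + 11)*(-2) = 25*(-2) = -50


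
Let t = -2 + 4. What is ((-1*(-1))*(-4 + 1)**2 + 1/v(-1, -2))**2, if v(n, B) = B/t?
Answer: 64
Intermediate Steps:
t = 2
v(n, B) = B/2
((-1*(-1))*(-4 + 1)**2 + 1/v(-1, -2))**2 = ((-1*(-1))*(-4 + 1)**2 + 1/((1/2)*(-2)))**2 = (1*(-3)**2 + 1/(-1))**2 = (1*9 - 1)**2 = (9 - 1)**2 = 8**2 = 64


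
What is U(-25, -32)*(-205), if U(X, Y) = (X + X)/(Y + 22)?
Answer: -1025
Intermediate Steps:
U(X, Y) = 2*X/(22 + Y) (U(X, Y) = (2*X)/(22 + Y) = 2*X/(22 + Y))
U(-25, -32)*(-205) = (2*(-25)/(22 - 32))*(-205) = (2*(-25)/(-10))*(-205) = (2*(-25)*(-⅒))*(-205) = 5*(-205) = -1025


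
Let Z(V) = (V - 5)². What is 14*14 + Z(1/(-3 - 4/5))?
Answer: 80756/361 ≈ 223.70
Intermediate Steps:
Z(V) = (-5 + V)²
14*14 + Z(1/(-3 - 4/5)) = 14*14 + (-5 + 1/(-3 - 4/5))² = 196 + (-5 + 1/(-3 - 4*⅕))² = 196 + (-5 + 1/(-3 - ⅘))² = 196 + (-5 + 1/(-19/5))² = 196 + (-5 - 5/19)² = 196 + (-100/19)² = 196 + 10000/361 = 80756/361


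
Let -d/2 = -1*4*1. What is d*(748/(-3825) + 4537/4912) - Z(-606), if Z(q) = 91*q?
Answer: 7619224597/138150 ≈ 55152.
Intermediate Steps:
d = 8 (d = -2*(-1*4) = -(-8) = -2*(-4) = 8)
d*(748/(-3825) + 4537/4912) - Z(-606) = 8*(748/(-3825) + 4537/4912) - 91*(-606) = 8*(748*(-1/3825) + 4537*(1/4912)) - 1*(-55146) = 8*(-44/225 + 4537/4912) + 55146 = 8*(804697/1105200) + 55146 = 804697/138150 + 55146 = 7619224597/138150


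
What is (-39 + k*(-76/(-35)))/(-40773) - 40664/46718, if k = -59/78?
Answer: -161469217271/185721218865 ≈ -0.86942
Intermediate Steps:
k = -59/78 (k = -59*1/78 = -59/78 ≈ -0.75641)
(-39 + k*(-76/(-35)))/(-40773) - 40664/46718 = (-39 - (-2242)/(39*(-35)))/(-40773) - 40664/46718 = (-39 - (-2242)*(-1)/(39*35))*(-1/40773) - 40664*1/46718 = (-39 - 59/78*76/35)*(-1/40773) - 20332/23359 = (-39 - 2242/1365)*(-1/40773) - 20332/23359 = -55477/1365*(-1/40773) - 20332/23359 = 55477/55655145 - 20332/23359 = -161469217271/185721218865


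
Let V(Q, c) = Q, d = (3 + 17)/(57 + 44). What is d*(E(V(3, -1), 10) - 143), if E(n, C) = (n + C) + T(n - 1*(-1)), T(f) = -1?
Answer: -2620/101 ≈ -25.941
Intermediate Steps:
d = 20/101 ≈ 0.19802
E(n, C) = -1 + C + n (E(n, C) = (n + C) - 1 = (C + n) - 1 = -1 + C + n)
d*(E(V(3, -1), 10) - 143) = 20*((-1 + 10 + 3) - 143)/101 = 20*(12 - 143)/101 = (20/101)*(-131) = -2620/101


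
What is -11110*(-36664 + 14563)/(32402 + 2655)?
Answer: 22322010/3187 ≈ 7004.1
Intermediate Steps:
-11110*(-36664 + 14563)/(32402 + 2655) = -11110/(35057/(-22101)) = -11110/(35057*(-1/22101)) = -11110/(-35057/22101) = -11110*(-22101/35057) = 22322010/3187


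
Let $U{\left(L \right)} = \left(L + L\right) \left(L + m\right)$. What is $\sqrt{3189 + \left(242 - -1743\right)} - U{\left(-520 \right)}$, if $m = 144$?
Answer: $-391040 + \sqrt{5174} \approx -3.9097 \cdot 10^{5}$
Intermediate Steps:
$U{\left(L \right)} = 2 L \left(144 + L\right)$ ($U{\left(L \right)} = \left(L + L\right) \left(L + 144\right) = 2 L \left(144 + L\right)$)
$\sqrt{3189 + \left(242 - -1743\right)} - U{\left(-520 \right)} = \sqrt{3189 + \left(242 - -1743\right)} - 2 \left(-520\right) \left(144 - 520\right) = \sqrt{3189 + \left(242 + 1743\right)} - 2 \left(-520\right) \left(-376\right) = \sqrt{3189 + 1985} - 391040 = \sqrt{5174} - 391040 = -391040 + \sqrt{5174}$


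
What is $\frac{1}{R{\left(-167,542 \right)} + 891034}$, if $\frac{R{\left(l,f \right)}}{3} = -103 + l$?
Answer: $\frac{1}{890224} \approx 1.1233 \cdot 10^{-6}$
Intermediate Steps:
$R{\left(l,f \right)} = -309 + 3 l$ ($R{\left(l,f \right)} = 3 \left(-103 + l\right) = -309 + 3 l$)
$\frac{1}{R{\left(-167,542 \right)} + 891034} = \frac{1}{\left(-309 + 3 \left(-167\right)\right) + 891034} = \frac{1}{\left(-309 - 501\right) + 891034} = \frac{1}{-810 + 891034} = \frac{1}{890224}$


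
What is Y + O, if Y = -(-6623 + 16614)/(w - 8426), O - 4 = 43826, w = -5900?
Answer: 627918571/14326 ≈ 43831.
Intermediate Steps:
O = 43830 (O = 4 + 43826 = 43830)
Y = 9991/14326 (Y = -(-6623 + 16614)/(-5900 - 8426) = -9991/(-14326) = -9991*(-1)/14326 = -1*(-9991/14326) = 9991/14326 ≈ 0.69740)
Y + O = 9991/14326 + 43830 = 627918571/14326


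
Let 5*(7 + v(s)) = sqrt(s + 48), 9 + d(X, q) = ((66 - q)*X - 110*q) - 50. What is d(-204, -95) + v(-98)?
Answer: -22460 + I*sqrt(2) ≈ -22460.0 + 1.4142*I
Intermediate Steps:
d(X, q) = -59 - 110*q + X*(66 - q) (d(X, q) = -9 + (((66 - q)*X - 110*q) - 50) = -9 + ((X*(66 - q) - 110*q) - 50) = -9 + ((-110*q + X*(66 - q)) - 50) = -9 + (-50 - 110*q + X*(66 - q)) = -59 - 110*q + X*(66 - q))
v(s) = -7 + sqrt(48 + s)/5 (v(s) = -7 + sqrt(s + 48)/5 = -7 + sqrt(48 + s)/5)
d(-204, -95) + v(-98) = (-59 - 110*(-95) + 66*(-204) - 1*(-204)*(-95)) + (-7 + sqrt(48 - 98)/5) = (-59 + 10450 - 13464 - 19380) + (-7 + sqrt(-50)/5) = -22453 + (-7 + (5*I*sqrt(2))/5) = -22453 + (-7 + I*sqrt(2)) = -22460 + I*sqrt(2)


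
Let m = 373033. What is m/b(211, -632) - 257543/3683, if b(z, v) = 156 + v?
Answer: -1496471007/1753108 ≈ -853.61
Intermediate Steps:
m/b(211, -632) - 257543/3683 = 373033/(156 - 632) - 257543/3683 = 373033/(-476) - 257543*1/3683 = 373033*(-1/476) - 257543/3683 = -373033/476 - 257543/3683 = -1496471007/1753108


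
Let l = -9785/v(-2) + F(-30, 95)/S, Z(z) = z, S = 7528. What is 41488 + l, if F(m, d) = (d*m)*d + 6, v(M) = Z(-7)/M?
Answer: 254629185/6587 ≈ 38656.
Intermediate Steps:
v(M) = -7/M
F(m, d) = 6 + m*d**2 (F(m, d) = m*d**2 + 6 = 6 + m*d**2)
l = -18652271/6587 (l = -9785/((-7/(-2))) + (6 - 30*95**2)/7528 = -9785/((-7*(-1/2))) + (6 - 30*9025)*(1/7528) = -9785/7/2 + (6 - 270750)*(1/7528) = -9785*2/7 - 270744*1/7528 = -19570/7 - 33843/941 = -18652271/6587 ≈ -2831.7)
41488 + l = 41488 - 18652271/6587 = 254629185/6587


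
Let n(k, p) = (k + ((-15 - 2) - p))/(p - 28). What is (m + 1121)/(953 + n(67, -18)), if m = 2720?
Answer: 88343/21885 ≈ 4.0367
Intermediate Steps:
n(k, p) = (-17 + k - p)/(-28 + p) (n(k, p) = (k + (-17 - p))/(-28 + p) = (-17 + k - p)/(-28 + p))
(m + 1121)/(953 + n(67, -18)) = (2720 + 1121)/(953 + (-17 + 67 - 1*(-18))/(-28 - 18)) = 3841/(953 + (-17 + 67 + 18)/(-46)) = 3841/(953 - 1/46*68) = 3841/(953 - 34/23) = 3841/(21885/23) = 3841*(23/21885) = 88343/21885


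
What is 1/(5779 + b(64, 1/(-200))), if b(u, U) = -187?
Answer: 1/5592 ≈ 0.00017883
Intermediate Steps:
1/(5779 + b(64, 1/(-200))) = 1/(5779 - 187) = 1/5592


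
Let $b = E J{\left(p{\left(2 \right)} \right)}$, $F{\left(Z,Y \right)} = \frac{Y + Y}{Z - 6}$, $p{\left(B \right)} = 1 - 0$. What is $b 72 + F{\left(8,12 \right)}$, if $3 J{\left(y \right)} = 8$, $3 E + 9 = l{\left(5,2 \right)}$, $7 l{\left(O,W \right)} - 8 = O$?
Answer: $- \frac{3116}{7} \approx -445.14$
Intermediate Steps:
$l{\left(O,W \right)} = \frac{8}{7} + \frac{O}{7}$
$p{\left(B \right)} = 1$ ($p{\left(B \right)} = 1 + 0 = 1$)
$E = - \frac{50}{21}$ ($E = -3 + \frac{\frac{8}{7} + \frac{1}{7} \cdot 5}{3} = -3 + \frac{\frac{8}{7} + \frac{5}{7}}{3} = -3 + \frac{1}{3} \cdot \frac{13}{7} = -3 + \frac{13}{21} = - \frac{50}{21} \approx -2.381$)
$J{\left(y \right)} = \frac{8}{3}$ ($J{\left(y \right)} = \frac{1}{3} \cdot 8 = \frac{8}{3}$)
$F{\left(Z,Y \right)} = \frac{2 Y}{-6 + Z}$
$b = - \frac{400}{63}$ ($b = \left(- \frac{50}{21}\right) \frac{8}{3} = - \frac{400}{63} \approx -6.3492$)
$b 72 + F{\left(8,12 \right)} = \left(- \frac{400}{63}\right) 72 + 2 \cdot 12 \frac{1}{-6 + 8} = - \frac{3200}{7} + 2 \cdot 12 \cdot \frac{1}{2} = - \frac{3200}{7} + 12 = - \frac{3116}{7}$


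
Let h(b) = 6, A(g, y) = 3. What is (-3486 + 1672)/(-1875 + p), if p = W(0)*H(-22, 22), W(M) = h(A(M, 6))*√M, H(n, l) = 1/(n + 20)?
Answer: 1814/1875 ≈ 0.96747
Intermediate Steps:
H(n, l) = 1/(20 + n)
W(M) = 6*√M
p = 0 (p = (6*√0)/(20 - 22) = (6*0)/(-2) = 0*(-½) = 0)
(-3486 + 1672)/(-1875 + p) = (-3486 + 1672)/(-1875 + 0) = -1814/(-1875) = -1814*(-1/1875) = 1814/1875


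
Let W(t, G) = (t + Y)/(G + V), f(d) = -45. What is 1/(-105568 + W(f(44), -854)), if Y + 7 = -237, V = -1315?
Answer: -2169/228976703 ≈ -9.4726e-6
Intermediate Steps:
Y = -244 (Y = -7 - 237 = -244)
W(t, G) = (-244 + t)/(-1315 + G) (W(t, G) = (t - 244)/(G - 1315) = (-244 + t)/(-1315 + G))
1/(-105568 + W(f(44), -854)) = 1/(-105568 + (-244 - 45)/(-1315 - 854)) = 1/(-105568 - 289/(-2169)) = 1/(-105568 - 1/2169*(-289)) = 1/(-105568 + 289/2169) = 1/(-228976703/2169) = -2169/228976703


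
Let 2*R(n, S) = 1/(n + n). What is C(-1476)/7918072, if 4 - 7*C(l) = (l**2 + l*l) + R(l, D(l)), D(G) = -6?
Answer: -3674943113/46748297088 ≈ -0.078611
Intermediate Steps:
R(n, S) = 1/(4*n) (R(n, S) = 1/(2*(n + n)) = 1/(2*((2*n))) = (1/(2*n))/2 = 1/(4*n))
C(l) = 4/7 - 2*l**2/7 - 1/(28*l) (C(l) = 4/7 - ((l**2 + l*l) + 1/(4*l))/7 = 4/7 - ((l**2 + l**2) + 1/(4*l))/7 = 4/7 - (2*l**2 + 1/(4*l))/7 = 4/7 + (-2*l**2/7 - 1/(28*l)) = 4/7 - 2*l**2/7 - 1/(28*l))
C(-1476)/7918072 = ((1/28)*(-1 + 8*(-1476)*(2 - 1*(-1476)**2))/(-1476))/7918072 = ((1/28)*(-1/1476)*(-1 + 8*(-1476)*(2 - 1*2178576)))*(1/7918072) = ((1/28)*(-1/1476)*(-1 + 8*(-1476)*(2 - 2178576)))*(1/7918072) = ((1/28)*(-1/1476)*(-1 + 8*(-1476)*(-2178574)))*(1/7918072) = ((1/28)*(-1/1476)*(-1 + 25724601792))*(1/7918072) = ((1/28)*(-1/1476)*25724601791)*(1/7918072) = -3674943113/5904*1/7918072 = -3674943113/46748297088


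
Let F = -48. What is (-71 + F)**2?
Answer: 14161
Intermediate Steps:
(-71 + F)**2 = (-71 - 48)**2 = (-119)**2 = 14161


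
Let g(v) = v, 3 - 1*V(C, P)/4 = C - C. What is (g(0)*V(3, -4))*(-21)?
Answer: 0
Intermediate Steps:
V(C, P) = 12 (V(C, P) = 12 - 4*(C - C) = 12 - 4*0 = 12 + 0 = 12)
(g(0)*V(3, -4))*(-21) = (0*12)*(-21) = 0*(-21) = 0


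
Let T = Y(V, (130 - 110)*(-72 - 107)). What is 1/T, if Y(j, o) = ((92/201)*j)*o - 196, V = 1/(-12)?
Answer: -603/35848 ≈ -0.016821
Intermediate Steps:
V = -1/12 ≈ -0.083333
Y(j, o) = -196 + 92*j*o/201 (Y(j, o) = ((92*(1/201))*j)*o - 196 = (92*j/201)*o - 196 = 92*j*o/201 - 196 = -196 + 92*j*o/201)
T = -35848/603 (T = -196 + (92/201)*(-1/12)*((130 - 110)*(-72 - 107)) = -196 + (92/201)*(-1/12)*(20*(-179)) = -196 + (92/201)*(-1/12)*(-3580) = -196 + 82340/603 = -35848/603 ≈ -59.449)
1/T = 1/(-35848/603) = -603/35848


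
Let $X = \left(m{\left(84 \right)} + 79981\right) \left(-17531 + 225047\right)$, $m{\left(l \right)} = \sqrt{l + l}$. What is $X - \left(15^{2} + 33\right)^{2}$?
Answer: $16597270632 + 415032 \sqrt{42} \approx 1.66 \cdot 10^{10}$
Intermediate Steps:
$m{\left(l \right)} = \sqrt{2} \sqrt{l}$ ($m{\left(l \right)} = \sqrt{2 l} = \sqrt{2} \sqrt{l}$)
$X = 16597337196 + 415032 \sqrt{42}$ ($X = \left(\sqrt{2} \sqrt{84} + 79981\right) \left(-17531 + 225047\right) = \left(\sqrt{2} \cdot 2 \sqrt{21} + 79981\right) 207516 = \left(2 \sqrt{42} + 79981\right) 207516 = \left(79981 + 2 \sqrt{42}\right) 207516 = 16597337196 + 415032 \sqrt{42} \approx 1.66 \cdot 10^{10}$)
$X - \left(15^{2} + 33\right)^{2} = \left(16597337196 + 415032 \sqrt{42}\right) - \left(15^{2} + 33\right)^{2} = \left(16597337196 + 415032 \sqrt{42}\right) - \left(225 + 33\right)^{2} = \left(16597337196 + 415032 \sqrt{42}\right) - 258^{2} = \left(16597337196 + 415032 \sqrt{42}\right) - 66564 = 16597270632 + 415032 \sqrt{42}$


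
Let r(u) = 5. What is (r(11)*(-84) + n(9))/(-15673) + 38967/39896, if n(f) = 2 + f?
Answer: 627047255/625290008 ≈ 1.0028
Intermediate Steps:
(r(11)*(-84) + n(9))/(-15673) + 38967/39896 = (5*(-84) + (2 + 9))/(-15673) + 38967/39896 = (-420 + 11)*(-1/15673) + 38967*(1/39896) = -409*(-1/15673) + 38967/39896 = 409/15673 + 38967/39896 = 627047255/625290008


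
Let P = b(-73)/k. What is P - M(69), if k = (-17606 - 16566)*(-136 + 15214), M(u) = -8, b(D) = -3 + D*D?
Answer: 2060979001/257622708 ≈ 8.0000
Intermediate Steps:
b(D) = -3 + D**2
k = -515245416 (k = -34172*15078 = -515245416)
P = -2663/257622708 (P = (-3 + (-73)**2)/(-515245416) = (-3 + 5329)*(-1/515245416) = 5326*(-1/515245416) = -2663/257622708 ≈ -1.0337e-5)
P - M(69) = -2663/257622708 - 1*(-8) = -2663/257622708 + 8 = 2060979001/257622708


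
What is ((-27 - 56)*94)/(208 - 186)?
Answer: -3901/11 ≈ -354.64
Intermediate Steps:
((-27 - 56)*94)/(208 - 186) = -83*94/22 = -7802*1/22 = -3901/11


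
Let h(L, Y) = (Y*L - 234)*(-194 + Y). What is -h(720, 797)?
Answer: -345884418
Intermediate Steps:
h(L, Y) = (-234 + L*Y)*(-194 + Y) (h(L, Y) = (L*Y - 234)*(-194 + Y) = (-234 + L*Y)*(-194 + Y))
-h(720, 797) = -(45396 - 234*797 + 720*797**2 - 194*720*797) = -(45396 - 186498 + 720*635209 - 111324960) = -(45396 - 186498 + 457350480 - 111324960) = -1*345884418 = -345884418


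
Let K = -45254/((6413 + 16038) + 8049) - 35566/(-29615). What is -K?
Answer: 25543421/90325750 ≈ 0.28279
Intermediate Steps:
K = -25543421/90325750 (K = -45254/(22451 + 8049) - 35566*(-1/29615) = -45254/30500 + 35566/29615 = -45254*1/30500 + 35566/29615 = -22627/15250 + 35566/29615 = -25543421/90325750 ≈ -0.28279)
-K = -1*(-25543421/90325750) = 25543421/90325750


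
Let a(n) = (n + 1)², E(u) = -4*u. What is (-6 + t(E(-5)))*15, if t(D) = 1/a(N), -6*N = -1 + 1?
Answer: -75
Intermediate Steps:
N = 0 (N = -(-1 + 1)/6 = -⅙*0 = 0)
a(n) = (1 + n)²
t(D) = 1 (t(D) = 1/((1 + 0)²) = 1/(1²) = 1/1 = 1)
(-6 + t(E(-5)))*15 = (-6 + 1)*15 = -5*15 = -75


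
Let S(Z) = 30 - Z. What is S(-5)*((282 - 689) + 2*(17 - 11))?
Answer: -13825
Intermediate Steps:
S(-5)*((282 - 689) + 2*(17 - 11)) = (30 - 1*(-5))*((282 - 689) + 2*(17 - 11)) = (30 + 5)*(-407 + 2*6) = 35*(-407 + 12) = 35*(-395) = -13825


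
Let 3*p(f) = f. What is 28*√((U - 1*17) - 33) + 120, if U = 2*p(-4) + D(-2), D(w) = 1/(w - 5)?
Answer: 120 + 4*I*√23289/3 ≈ 120.0 + 203.48*I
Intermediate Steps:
p(f) = f/3
D(w) = 1/(-5 + w)
U = -59/21 (U = 2*((⅓)*(-4)) + 1/(-5 - 2) = 2*(-4/3) + 1/(-7) = -8/3 - ⅐ = -59/21 ≈ -2.8095)
28*√((U - 1*17) - 33) + 120 = 28*√((-59/21 - 1*17) - 33) + 120 = 28*√((-59/21 - 17) - 33) + 120 = 28*√(-416/21 - 33) + 120 = 28*√(-1109/21) + 120 = 28*(I*√23289/21) + 120 = 4*I*√23289/3 + 120 = 120 + 4*I*√23289/3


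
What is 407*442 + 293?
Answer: 180187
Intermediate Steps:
407*442 + 293 = 179894 + 293 = 180187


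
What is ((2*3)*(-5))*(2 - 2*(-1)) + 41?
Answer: -79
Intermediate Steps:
((2*3)*(-5))*(2 - 2*(-1)) + 41 = (6*(-5))*(2 + 2) + 41 = -30*4 + 41 = -120 + 41 = -79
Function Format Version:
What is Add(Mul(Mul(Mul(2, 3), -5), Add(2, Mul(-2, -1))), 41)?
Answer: -79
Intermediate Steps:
Add(Mul(Mul(Mul(2, 3), -5), Add(2, Mul(-2, -1))), 41) = Add(Mul(Mul(6, -5), Add(2, 2)), 41) = Add(Mul(-30, 4), 41) = Add(-120, 41) = -79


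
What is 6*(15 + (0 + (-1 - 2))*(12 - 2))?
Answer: -90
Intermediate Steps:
6*(15 + (0 + (-1 - 2))*(12 - 2)) = 6*(15 + (0 - 3)*10) = 6*(15 - 3*10) = 6*(15 - 30) = 6*(-15) = -90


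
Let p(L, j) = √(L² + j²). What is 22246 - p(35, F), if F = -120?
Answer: 22121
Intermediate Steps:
22246 - p(35, F) = 22246 - √(35² + (-120)²) = 22246 - √(1225 + 14400) = 22246 - √15625 = 22246 - 1*125 = 22246 - 125 = 22121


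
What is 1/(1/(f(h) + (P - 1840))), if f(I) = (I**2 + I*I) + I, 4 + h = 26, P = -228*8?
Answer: -2674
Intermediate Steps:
P = -1824
h = 22 (h = -4 + 26 = 22)
f(I) = I + 2*I**2 (f(I) = (I**2 + I**2) + I = 2*I**2 + I = I + 2*I**2)
1/(1/(f(h) + (P - 1840))) = 1/(1/(22*(1 + 2*22) + (-1824 - 1840))) = 1/(1/(22*(1 + 44) - 3664)) = 1/(1/(22*45 - 3664)) = 1/(1/(990 - 3664)) = 1/(1/(-2674)) = 1/(-1/2674) = -2674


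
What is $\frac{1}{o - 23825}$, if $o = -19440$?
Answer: $- \frac{1}{43265} \approx -2.3113 \cdot 10^{-5}$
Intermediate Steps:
$\frac{1}{o - 23825} = \frac{1}{-19440 - 23825} = \frac{1}{-43265} = - \frac{1}{43265}$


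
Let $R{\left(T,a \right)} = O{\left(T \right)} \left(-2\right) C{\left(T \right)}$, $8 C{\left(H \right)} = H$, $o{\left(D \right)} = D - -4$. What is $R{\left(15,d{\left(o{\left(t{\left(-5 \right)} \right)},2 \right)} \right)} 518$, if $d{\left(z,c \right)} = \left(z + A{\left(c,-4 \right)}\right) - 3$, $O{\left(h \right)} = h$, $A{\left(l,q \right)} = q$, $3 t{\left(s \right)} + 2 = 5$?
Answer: $- \frac{58275}{2} \approx -29138.0$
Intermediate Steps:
$t{\left(s \right)} = 1$ ($t{\left(s \right)} = - \frac{2}{3} + \frac{1}{3} \cdot 5 = - \frac{2}{3} + \frac{5}{3} = 1$)
$o{\left(D \right)} = 4 + D$ ($o{\left(D \right)} = D + 4 = 4 + D$)
$d{\left(z,c \right)} = -7 + z$ ($d{\left(z,c \right)} = \left(z - 4\right) - 3 = \left(-4 + z\right) - 3 = -7 + z$)
$C{\left(H \right)} = \frac{H}{8}$
$R{\left(T,a \right)} = - \frac{T^{2}}{4}$ ($R{\left(T,a \right)} = T \left(-2\right) \frac{T}{8} = - 2 T \frac{T}{8} = - \frac{T^{2}}{4}$)
$R{\left(15,d{\left(o{\left(t{\left(-5 \right)} \right)},2 \right)} \right)} 518 = - \frac{15^{2}}{4} \cdot 518 = \left(- \frac{1}{4}\right) 225 \cdot 518 = \left(- \frac{225}{4}\right) 518 = - \frac{58275}{2}$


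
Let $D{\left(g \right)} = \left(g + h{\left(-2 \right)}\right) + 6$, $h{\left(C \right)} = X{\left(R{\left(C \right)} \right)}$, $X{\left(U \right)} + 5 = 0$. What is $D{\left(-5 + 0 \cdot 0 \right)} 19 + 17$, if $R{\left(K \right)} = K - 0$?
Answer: $-59$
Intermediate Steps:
$R{\left(K \right)} = K$ ($R{\left(K \right)} = K + 0 = K$)
$X{\left(U \right)} = -5$ ($X{\left(U \right)} = -5 + 0 = -5$)
$h{\left(C \right)} = -5$
$D{\left(g \right)} = 1 + g$ ($D{\left(g \right)} = \left(g - 5\right) + 6 = \left(-5 + g\right) + 6 = 1 + g$)
$D{\left(-5 + 0 \cdot 0 \right)} 19 + 17 = \left(1 + \left(-5 + 0 \cdot 0\right)\right) 19 + 17 = \left(1 + \left(-5 + 0\right)\right) 19 + 17 = \left(1 - 5\right) 19 + 17 = \left(-4\right) 19 + 17 = -76 + 17 = -59$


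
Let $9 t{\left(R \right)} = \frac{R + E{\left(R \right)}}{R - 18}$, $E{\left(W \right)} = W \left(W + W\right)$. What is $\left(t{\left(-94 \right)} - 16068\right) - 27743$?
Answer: $- \frac{22089533}{504} \approx -43828.0$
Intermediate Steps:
$E{\left(W \right)} = 2 W^{2}$ ($E{\left(W \right)} = W 2 W = 2 W^{2}$)
$t{\left(R \right)} = \frac{R + 2 R^{2}}{9 \left(-18 + R\right)}$ ($t{\left(R \right)} = \frac{\left(R + 2 R^{2}\right) \frac{1}{R - 18}}{9} = \frac{\left(R + 2 R^{2}\right) \frac{1}{-18 + R}}{9} = \frac{\frac{1}{-18 + R} \left(R + 2 R^{2}\right)}{9} = \frac{R + 2 R^{2}}{9 \left(-18 + R\right)}$)
$\left(t{\left(-94 \right)} - 16068\right) - 27743 = \left(\frac{1}{9} \left(-94\right) \frac{1}{-18 - 94} \left(1 + 2 \left(-94\right)\right) - 16068\right) - 27743 = \left(\frac{1}{9} \left(-94\right) \frac{1}{-112} \left(1 - 188\right) - 16068\right) - 27743 = \left(\frac{1}{9} \left(-94\right) \left(- \frac{1}{112}\right) \left(-187\right) - 16068\right) - 27743 = \left(- \frac{8789}{504} - 16068\right) - 27743 = - \frac{8107061}{504} - 27743 = - \frac{22089533}{504}$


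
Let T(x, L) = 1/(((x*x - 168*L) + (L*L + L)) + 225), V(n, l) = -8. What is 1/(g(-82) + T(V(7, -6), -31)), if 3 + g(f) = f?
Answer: -6427/546294 ≈ -0.011765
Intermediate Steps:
g(f) = -3 + f
T(x, L) = 1/(225 + L**2 + x**2 - 167*L) (T(x, L) = 1/(((x**2 - 168*L) + (L**2 + L)) + 225) = 1/(((x**2 - 168*L) + (L + L**2)) + 225) = 1/((L**2 + x**2 - 167*L) + 225) = 1/(225 + L**2 + x**2 - 167*L))
1/(g(-82) + T(V(7, -6), -31)) = 1/((-3 - 82) + 1/(225 + (-31)**2 + (-8)**2 - 167*(-31))) = 1/(-85 + 1/(225 + 961 + 64 + 5177)) = 1/(-85 + 1/6427) = 1/(-546294/6427) = -6427/546294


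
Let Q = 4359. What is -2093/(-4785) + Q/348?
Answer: 248117/19140 ≈ 12.963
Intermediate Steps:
-2093/(-4785) + Q/348 = -2093/(-4785) + 4359/348 = -2093*(-1/4785) + 4359*(1/348) = 2093/4785 + 1453/116 = 248117/19140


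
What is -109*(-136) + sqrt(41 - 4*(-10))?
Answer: 14833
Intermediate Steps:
-109*(-136) + sqrt(41 - 4*(-10)) = 14824 + sqrt(41 + 40) = 14824 + sqrt(81) = 14824 + 9 = 14833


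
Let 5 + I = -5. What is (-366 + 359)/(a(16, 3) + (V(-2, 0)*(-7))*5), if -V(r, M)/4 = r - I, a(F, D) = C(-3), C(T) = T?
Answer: -7/1117 ≈ -0.0062668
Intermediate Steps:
I = -10 (I = -5 - 5 = -10)
a(F, D) = -3
V(r, M) = -40 - 4*r (V(r, M) = -4*(r - 1*(-10)) = -4*(r + 10) = -4*(10 + r) = -40 - 4*r)
(-366 + 359)/(a(16, 3) + (V(-2, 0)*(-7))*5) = (-366 + 359)/(-3 + ((-40 - 4*(-2))*(-7))*5) = -7/(-3 + ((-40 + 8)*(-7))*5) = -7/(-3 - 32*(-7)*5) = -7/(-3 + 224*5) = -7/(-3 + 1120) = -7/1117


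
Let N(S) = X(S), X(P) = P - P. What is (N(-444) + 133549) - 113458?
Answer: 20091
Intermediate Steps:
X(P) = 0
N(S) = 0
(N(-444) + 133549) - 113458 = (0 + 133549) - 113458 = 133549 - 113458 = 20091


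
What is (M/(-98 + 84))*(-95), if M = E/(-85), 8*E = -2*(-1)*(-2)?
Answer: 19/476 ≈ 0.039916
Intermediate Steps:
E = -½ (E = (-2*(-1)*(-2))/8 = (2*(-2))/8 = (⅛)*(-4) = -½ ≈ -0.50000)
M = 1/170 (M = -½/(-85) = -½*(-1/85) = 1/170 ≈ 0.0058824)
(M/(-98 + 84))*(-95) = ((1/170)/(-98 + 84))*(-95) = ((1/170)/(-14))*(-95) = -1/14*1/170*(-95) = -1/2380*(-95) = 19/476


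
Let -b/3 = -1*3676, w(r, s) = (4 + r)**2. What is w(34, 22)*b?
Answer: 15924432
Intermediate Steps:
b = 11028 (b = -(-3)*3676 = -3*(-3676) = 11028)
w(34, 22)*b = (4 + 34)**2*11028 = 38**2*11028 = 1444*11028 = 15924432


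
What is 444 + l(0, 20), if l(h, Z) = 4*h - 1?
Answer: 443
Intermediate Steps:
l(h, Z) = -1 + 4*h
444 + l(0, 20) = 444 + (-1 + 4*0) = 444 + (-1 + 0) = 444 - 1 = 443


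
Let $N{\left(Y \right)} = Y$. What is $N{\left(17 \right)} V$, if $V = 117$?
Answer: $1989$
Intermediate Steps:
$N{\left(17 \right)} V = 17 \cdot 117 = 1989$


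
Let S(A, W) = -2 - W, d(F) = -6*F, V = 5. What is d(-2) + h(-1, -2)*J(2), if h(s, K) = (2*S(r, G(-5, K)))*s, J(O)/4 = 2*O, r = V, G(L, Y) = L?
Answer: -84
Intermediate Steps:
r = 5
J(O) = 8*O (J(O) = 4*(2*O) = 8*O)
h(s, K) = 6*s (h(s, K) = (2*(-2 - 1*(-5)))*s = (2*(-2 + 5))*s = (2*3)*s = 6*s)
d(-2) + h(-1, -2)*J(2) = -6*(-2) + (6*(-1))*(8*2) = 12 - 6*16 = 12 - 96 = -84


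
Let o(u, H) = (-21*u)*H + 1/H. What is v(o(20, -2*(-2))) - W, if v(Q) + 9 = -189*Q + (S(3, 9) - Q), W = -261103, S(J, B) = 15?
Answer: 1160523/2 ≈ 5.8026e+5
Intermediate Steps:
o(u, H) = 1/H - 21*H*u (o(u, H) = -21*H*u + 1/H = 1/H - 21*H*u)
v(Q) = 6 - 190*Q (v(Q) = -9 + (-189*Q + (15 - Q)) = -9 + (15 - 190*Q) = 6 - 190*Q)
v(o(20, -2*(-2))) - W = (6 - 190*(1/(-2*(-2)) - 21*(-2*(-2))*20)) - 1*(-261103) = (6 - 190*(1/4 - 21*4*20)) + 261103 = (6 - 190*(¼ - 1680)) + 261103 = (6 - 190*(-6719/4)) + 261103 = (6 + 638305/2) + 261103 = 638317/2 + 261103 = 1160523/2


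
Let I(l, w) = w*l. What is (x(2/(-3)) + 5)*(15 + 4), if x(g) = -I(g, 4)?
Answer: 437/3 ≈ 145.67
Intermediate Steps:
I(l, w) = l*w
x(g) = -4*g (x(g) = -g*4 = -4*g)
(x(2/(-3)) + 5)*(15 + 4) = (-8/(-3) + 5)*(15 + 4) = (-8*(-1)/3 + 5)*19 = (-4*(-⅔) + 5)*19 = (8/3 + 5)*19 = (23/3)*19 = 437/3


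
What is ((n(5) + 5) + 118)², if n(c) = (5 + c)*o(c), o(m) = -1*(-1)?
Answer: 17689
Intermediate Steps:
o(m) = 1
n(c) = 5 + c (n(c) = (5 + c)*1 = 5 + c)
((n(5) + 5) + 118)² = (((5 + 5) + 5) + 118)² = ((10 + 5) + 118)² = (15 + 118)² = 133² = 17689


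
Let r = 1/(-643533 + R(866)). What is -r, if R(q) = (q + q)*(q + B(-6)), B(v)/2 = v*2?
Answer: -1/814811 ≈ -1.2273e-6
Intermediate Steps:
B(v) = 4*v (B(v) = 2*(v*2) = 2*(2*v) = 4*v)
R(q) = 2*q*(-24 + q) (R(q) = (q + q)*(q + 4*(-6)) = (2*q)*(q - 24) = (2*q)*(-24 + q) = 2*q*(-24 + q))
r = 1/814811 (r = 1/(-643533 + 2*866*(-24 + 866)) = 1/(-643533 + 2*866*842) = 1/(-643533 + 1458344) = 1/814811 ≈ 1.2273e-6)
-r = -1*1/814811 = -1/814811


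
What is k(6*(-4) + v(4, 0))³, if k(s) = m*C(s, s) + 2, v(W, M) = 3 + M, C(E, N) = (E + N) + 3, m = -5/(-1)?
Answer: -7189057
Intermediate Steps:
m = 5 (m = -5*(-1) = 5)
C(E, N) = 3 + E + N
k(s) = 17 + 10*s (k(s) = 5*(3 + s + s) + 2 = 5*(3 + 2*s) + 2 = (15 + 10*s) + 2 = 17 + 10*s)
k(6*(-4) + v(4, 0))³ = (17 + 10*(6*(-4) + (3 + 0)))³ = (17 + 10*(-24 + 3))³ = (17 + 10*(-21))³ = (17 - 210)³ = (-193)³ = -7189057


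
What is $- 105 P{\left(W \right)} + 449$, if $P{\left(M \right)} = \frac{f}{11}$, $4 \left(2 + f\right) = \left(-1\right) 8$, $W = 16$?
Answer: $\frac{5359}{11} \approx 487.18$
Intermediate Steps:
$f = -4$ ($f = -2 + \frac{\left(-1\right) 8}{4} = -2 + \frac{1}{4} \left(-8\right) = -2 - 2 = -4$)
$P{\left(M \right)} = - \frac{4}{11}$
$- 105 P{\left(W \right)} + 449 = \left(-105\right) \left(- \frac{4}{11}\right) + 449 = \frac{420}{11} + 449 = \frac{5359}{11}$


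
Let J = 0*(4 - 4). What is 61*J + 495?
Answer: 495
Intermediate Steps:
J = 0 (J = 0*0 = 0)
61*J + 495 = 61*0 + 495 = 0 + 495 = 495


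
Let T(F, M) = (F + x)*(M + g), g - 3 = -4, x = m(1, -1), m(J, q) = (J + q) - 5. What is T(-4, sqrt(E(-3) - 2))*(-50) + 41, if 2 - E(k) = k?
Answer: -409 + 450*sqrt(3) ≈ 370.42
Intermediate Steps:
m(J, q) = -5 + J + q
x = -5 (x = -5 + 1 - 1 = -5)
E(k) = 2 - k
g = -1 (g = 3 - 4 = -1)
T(F, M) = (-1 + M)*(-5 + F) (T(F, M) = (F - 5)*(M - 1) = (-5 + F)*(-1 + M) = (-1 + M)*(-5 + F))
T(-4, sqrt(E(-3) - 2))*(-50) + 41 = (5 - 1*(-4) - 5*sqrt((2 - 1*(-3)) - 2) - 4*sqrt((2 - 1*(-3)) - 2))*(-50) + 41 = (5 + 4 - 5*sqrt((2 + 3) - 2) - 4*sqrt((2 + 3) - 2))*(-50) + 41 = (5 + 4 - 5*sqrt(5 - 2) - 4*sqrt(5 - 2))*(-50) + 41 = (5 + 4 - 5*sqrt(3) - 4*sqrt(3))*(-50) + 41 = (9 - 9*sqrt(3))*(-50) + 41 = (-450 + 450*sqrt(3)) + 41 = -409 + 450*sqrt(3)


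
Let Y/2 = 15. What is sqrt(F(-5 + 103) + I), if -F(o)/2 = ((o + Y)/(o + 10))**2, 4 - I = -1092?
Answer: 14*sqrt(4066)/27 ≈ 33.063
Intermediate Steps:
Y = 30 (Y = 2*15 = 30)
I = 1096 (I = 4 - 1*(-1092) = 4 + 1092 = 1096)
F(o) = -2*(30 + o)**2/(10 + o)**2 (F(o) = -2*(o + 30)**2/(o + 10)**2 = -2*(30 + o)**2/(10 + o)**2)
sqrt(F(-5 + 103) + I) = sqrt(-2*(30 + (-5 + 103))**2/(10 + (-5 + 103))**2 + 1096) = sqrt(-2*(30 + 98)**2/(10 + 98)**2 + 1096) = sqrt(-2*128**2/108**2 + 1096) = sqrt(-2*1/11664*16384 + 1096) = sqrt(-2048/729 + 1096) = sqrt(796936/729) = 14*sqrt(4066)/27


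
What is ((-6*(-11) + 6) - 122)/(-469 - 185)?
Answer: 25/327 ≈ 0.076453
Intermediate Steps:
((-6*(-11) + 6) - 122)/(-469 - 185) = ((66 + 6) - 122)/(-654) = (72 - 122)*(-1/654) = -50*(-1/654) = 25/327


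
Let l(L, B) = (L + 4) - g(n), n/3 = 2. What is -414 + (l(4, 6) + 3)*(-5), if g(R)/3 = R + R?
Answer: -289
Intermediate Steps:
n = 6 (n = 3*2 = 6)
g(R) = 6*R (g(R) = 3*(R + R) = 3*(2*R) = 6*R)
l(L, B) = -32 + L (l(L, B) = (L + 4) - 6*6 = (4 + L) - 1*36 = (4 + L) - 36 = -32 + L)
-414 + (l(4, 6) + 3)*(-5) = -414 + ((-32 + 4) + 3)*(-5) = -414 + (-28 + 3)*(-5) = -414 - 25*(-5) = -414 + 125 = -289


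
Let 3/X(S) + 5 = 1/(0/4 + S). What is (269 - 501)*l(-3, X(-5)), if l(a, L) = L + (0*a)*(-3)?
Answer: 1740/13 ≈ 133.85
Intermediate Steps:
X(S) = 3/(-5 + 1/S) (X(S) = 3/(-5 + 1/(0/4 + S)) = 3/(-5 + 1/(0*(¼) + S)) = 3/(-5 + 1/(0 + S)) = 3/(-5 + 1/S))
l(a, L) = L (l(a, L) = L + 0*(-3) = L + 0 = L)
(269 - 501)*l(-3, X(-5)) = (269 - 501)*(-3*(-5)/(-1 + 5*(-5))) = -(-696)*(-5)/(-1 - 25) = -(-696)*(-5)/(-26) = -(-696)*(-5)*(-1)/26 = -232*(-15/26) = 1740/13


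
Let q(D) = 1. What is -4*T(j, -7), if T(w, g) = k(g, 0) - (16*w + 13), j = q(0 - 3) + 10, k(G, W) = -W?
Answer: 756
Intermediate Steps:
j = 11 (j = 1 + 10 = 11)
T(w, g) = -13 - 16*w (T(w, g) = -1*0 - (16*w + 13) = 0 - (13 + 16*w) = 0 + (-13 - 16*w) = -13 - 16*w)
-4*T(j, -7) = -4*(-13 - 16*11) = -4*(-13 - 176) = -4*(-189) = 756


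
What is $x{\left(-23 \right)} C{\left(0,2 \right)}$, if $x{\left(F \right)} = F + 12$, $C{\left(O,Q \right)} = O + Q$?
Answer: $-22$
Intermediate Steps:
$x{\left(F \right)} = 12 + F$
$x{\left(-23 \right)} C{\left(0,2 \right)} = \left(12 - 23\right) \left(0 + 2\right) = \left(-11\right) 2 = -22$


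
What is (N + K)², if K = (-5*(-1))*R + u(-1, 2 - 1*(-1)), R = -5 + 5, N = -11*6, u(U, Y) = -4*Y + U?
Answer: 6241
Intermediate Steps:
u(U, Y) = U - 4*Y
N = -66
R = 0
K = -13 (K = -5*(-1)*0 + (-1 - 4*(2 - 1*(-1))) = 5*0 + (-1 - 4*(2 + 1)) = 0 + (-1 - 4*3) = 0 + (-1 - 12) = 0 - 13 = -13)
(N + K)² = (-66 - 13)² = (-79)² = 6241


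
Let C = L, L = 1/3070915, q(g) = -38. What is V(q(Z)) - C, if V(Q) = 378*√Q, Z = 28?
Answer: -1/3070915 + 378*I*√38 ≈ -3.2564e-7 + 2330.1*I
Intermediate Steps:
L = 1/3070915 ≈ 3.2564e-7
C = 1/3070915 ≈ 3.2564e-7
V(q(Z)) - C = 378*√(-38) - 1*1/3070915 = 378*(I*√38) - 1/3070915 = 378*I*√38 - 1/3070915 = -1/3070915 + 378*I*√38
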